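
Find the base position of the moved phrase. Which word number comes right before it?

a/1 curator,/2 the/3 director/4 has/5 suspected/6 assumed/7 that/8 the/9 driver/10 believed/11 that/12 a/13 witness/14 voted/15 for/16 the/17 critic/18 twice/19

6

The displaced element is "a curator" (word 2).
It is linked across 1 clause boundary (Ø).
It functions as the subject of "assumed", so the gap sits immediately after word 6 ("suspected").
Base order: The director has suspected that a curator assumed that the driver believed that a witness voted for the critic twice.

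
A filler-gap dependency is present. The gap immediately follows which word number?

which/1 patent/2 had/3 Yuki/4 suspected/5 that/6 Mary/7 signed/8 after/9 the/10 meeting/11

The displaced element is "which patent" (word 2).
It is linked across 1 clause boundary (that).
It functions as the direct object of "signed", so the gap sits immediately after word 8 ("signed").
Base order: Yuki had suspected that Mary signed which patent after the meeting.

8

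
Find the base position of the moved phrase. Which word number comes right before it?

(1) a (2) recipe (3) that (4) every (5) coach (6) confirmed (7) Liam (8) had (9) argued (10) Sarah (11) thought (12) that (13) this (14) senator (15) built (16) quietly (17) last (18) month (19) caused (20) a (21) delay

15

The displaced element is "a recipe" (word 2).
It is linked across 3 clause boundaries (Ø → Ø → that).
It functions as the direct object of "built", so the gap sits immediately after word 15 ("built").
Base order: Every coach confirmed Liam had argued Sarah thought that this senator built a recipe quietly last month.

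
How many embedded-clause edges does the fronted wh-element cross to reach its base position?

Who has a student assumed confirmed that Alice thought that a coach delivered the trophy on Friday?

1

"who" is extracted from the subject of "confirmed".
Boundaries crossed, outermost first: [Ø] — 1 in total.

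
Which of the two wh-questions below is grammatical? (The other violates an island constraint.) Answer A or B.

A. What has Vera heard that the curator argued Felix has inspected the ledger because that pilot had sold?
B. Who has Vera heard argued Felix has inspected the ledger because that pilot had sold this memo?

In A, the wh-phrase is extracted from inside an adjunct island (introduced by "because"), which blocks movement.
In B, the extraction path crosses only that-complement boundaries, which are transparent.
So B is grammatical.

B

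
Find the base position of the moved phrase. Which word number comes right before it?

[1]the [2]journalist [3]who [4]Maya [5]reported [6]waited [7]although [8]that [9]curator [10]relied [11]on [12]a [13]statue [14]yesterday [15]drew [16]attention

The displaced element is "the journalist" (word 2).
It is linked across 1 clause boundary (Ø).
It functions as the subject of "waited", so the gap sits immediately after word 5 ("reported").
Base order: Maya reported that the journalist waited although that curator relied on a statue yesterday.

5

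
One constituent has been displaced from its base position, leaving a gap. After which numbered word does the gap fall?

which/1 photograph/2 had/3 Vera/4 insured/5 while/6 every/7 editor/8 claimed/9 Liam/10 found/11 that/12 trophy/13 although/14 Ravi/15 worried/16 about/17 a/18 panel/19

The displaced element is "which photograph" (word 2).
It functions as the direct object of "insured", so the gap sits immediately after word 5 ("insured").
Base order: Vera had insured which photograph while every editor claimed Liam found that trophy although Ravi worried about a panel.

5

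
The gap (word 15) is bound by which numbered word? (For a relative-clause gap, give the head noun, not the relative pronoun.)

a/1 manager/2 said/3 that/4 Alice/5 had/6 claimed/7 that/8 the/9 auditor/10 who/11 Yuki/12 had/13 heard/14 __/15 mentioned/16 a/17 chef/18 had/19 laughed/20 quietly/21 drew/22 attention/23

The gap at 15 is the subject of "mentioned", inside a relative clause.
The relative pronoun is "who" (word 11); it is bound by the head noun immediately before it.
Its filler is the head noun "auditor", at word 10.

10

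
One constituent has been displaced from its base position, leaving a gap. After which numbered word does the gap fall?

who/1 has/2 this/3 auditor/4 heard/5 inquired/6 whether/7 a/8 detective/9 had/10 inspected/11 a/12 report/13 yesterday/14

The displaced element is "who" (word 1).
It is linked across 1 clause boundary (Ø).
It functions as the subject of "inquired", so the gap sits immediately after word 5 ("heard").
Base order: This auditor has heard that who inquired whether a detective had inspected a report yesterday.

5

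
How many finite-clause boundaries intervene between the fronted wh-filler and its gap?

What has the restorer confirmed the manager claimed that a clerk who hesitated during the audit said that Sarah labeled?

3

"what" is extracted from the object of "labeled".
Boundaries crossed, outermost first: [Ø], [that], [that] — 3 in total.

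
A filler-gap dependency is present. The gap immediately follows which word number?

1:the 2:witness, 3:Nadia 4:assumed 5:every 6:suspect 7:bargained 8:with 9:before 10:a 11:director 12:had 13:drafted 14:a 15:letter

8

The displaced element is "the witness" (word 2).
It is linked across 1 clause boundary (Ø).
It functions as the object of the preposition "with" of "bargained", so the gap sits immediately after word 8 ("with").
Base order: Nadia assumed every suspect bargained with the witness before a director had drafted a letter.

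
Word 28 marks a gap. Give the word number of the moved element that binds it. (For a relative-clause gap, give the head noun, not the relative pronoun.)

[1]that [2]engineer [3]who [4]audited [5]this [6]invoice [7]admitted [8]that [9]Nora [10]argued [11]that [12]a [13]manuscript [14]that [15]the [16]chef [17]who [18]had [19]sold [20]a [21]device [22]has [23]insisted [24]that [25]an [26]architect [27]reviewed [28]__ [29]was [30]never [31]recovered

13

The gap at 28 is the object of "reviewed", inside a relative clause.
The relative pronoun is "that" (word 14); it is bound by the head noun immediately before it.
Its filler is the head noun "manuscript", at word 13.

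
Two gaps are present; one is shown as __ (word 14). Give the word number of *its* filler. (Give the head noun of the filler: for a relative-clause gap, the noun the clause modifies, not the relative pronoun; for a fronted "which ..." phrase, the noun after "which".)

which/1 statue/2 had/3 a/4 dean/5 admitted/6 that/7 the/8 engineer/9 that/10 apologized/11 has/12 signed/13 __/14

The marked gap is the direct object of "signed".
Its filler is the fronted wh-phrase "which statue", at word 2.
(The other dependency links word 9 to a gap after word 10.)

2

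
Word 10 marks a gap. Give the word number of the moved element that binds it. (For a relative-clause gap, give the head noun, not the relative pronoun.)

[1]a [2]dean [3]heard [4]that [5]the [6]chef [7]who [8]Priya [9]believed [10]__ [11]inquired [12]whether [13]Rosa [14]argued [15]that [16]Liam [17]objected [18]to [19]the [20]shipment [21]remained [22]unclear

The gap at 10 is the subject of "inquired", inside a relative clause.
The relative pronoun is "who" (word 7); it is bound by the head noun immediately before it.
Its filler is the head noun "chef", at word 6.

6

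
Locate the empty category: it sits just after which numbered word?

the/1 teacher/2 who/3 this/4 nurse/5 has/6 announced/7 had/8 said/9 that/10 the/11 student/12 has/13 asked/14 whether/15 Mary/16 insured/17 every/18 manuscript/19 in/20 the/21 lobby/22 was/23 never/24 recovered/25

7

The displaced element is "the teacher" (word 2).
It is linked across 1 clause boundary (Ø).
It functions as the subject of "said", so the gap sits immediately after word 7 ("announced").
Base order: This nurse has announced that the teacher had said that the student has asked whether Mary insured every manuscript in the lobby.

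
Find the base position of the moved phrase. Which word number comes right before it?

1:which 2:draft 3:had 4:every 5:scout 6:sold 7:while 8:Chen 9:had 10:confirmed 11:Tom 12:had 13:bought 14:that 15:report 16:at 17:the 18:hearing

6

The displaced element is "which draft" (word 2).
It functions as the direct object of "sold", so the gap sits immediately after word 6 ("sold").
Base order: Every scout had sold which draft while Chen had confirmed Tom had bought that report at the hearing.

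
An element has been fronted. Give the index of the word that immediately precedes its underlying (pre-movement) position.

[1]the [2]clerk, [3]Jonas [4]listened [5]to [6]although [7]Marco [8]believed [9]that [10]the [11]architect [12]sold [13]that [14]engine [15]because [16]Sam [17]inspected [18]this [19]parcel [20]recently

5

The displaced element is "the clerk" (word 2).
It functions as the object of the preposition "to" of "listened", so the gap sits immediately after word 5 ("to").
Base order: Jonas listened to the clerk although Marco believed that the architect sold that engine because Sam inspected this parcel recently.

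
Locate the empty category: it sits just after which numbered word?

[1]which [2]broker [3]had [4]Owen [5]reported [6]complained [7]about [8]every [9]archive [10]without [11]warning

The displaced element is "which broker" (word 2).
It is linked across 1 clause boundary (Ø).
It functions as the subject of "complained", so the gap sits immediately after word 5 ("reported").
Base order: Owen had reported that which broker complained about every archive without warning.

5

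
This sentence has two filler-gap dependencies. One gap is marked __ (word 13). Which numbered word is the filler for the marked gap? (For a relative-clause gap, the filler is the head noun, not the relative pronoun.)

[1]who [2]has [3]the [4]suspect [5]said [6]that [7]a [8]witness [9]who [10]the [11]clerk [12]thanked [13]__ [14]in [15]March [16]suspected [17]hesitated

8

The marked gap is inside the relative clause, the direct object of "thanked".
Its filler is the head noun "witness" (via "who"), at word 8.
(The other dependency links word 1 to a gap after word 16.)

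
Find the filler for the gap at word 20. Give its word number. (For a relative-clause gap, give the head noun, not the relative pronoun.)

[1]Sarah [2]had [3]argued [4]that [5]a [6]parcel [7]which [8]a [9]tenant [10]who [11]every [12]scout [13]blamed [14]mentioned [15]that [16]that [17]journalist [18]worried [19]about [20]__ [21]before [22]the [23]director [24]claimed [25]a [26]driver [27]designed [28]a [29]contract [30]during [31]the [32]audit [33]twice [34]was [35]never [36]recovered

6

The gap at 20 is the prepositional object of "worried", inside a relative clause.
The relative pronoun is "which" (word 7); it is bound by the head noun immediately before it.
Its filler is the head noun "parcel", at word 6.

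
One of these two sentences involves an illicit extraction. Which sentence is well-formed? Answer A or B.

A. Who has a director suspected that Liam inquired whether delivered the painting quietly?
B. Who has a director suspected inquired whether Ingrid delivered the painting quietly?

In A, the wh-phrase is extracted from inside a wh-island (introduced by "whether"), which blocks movement.
In B, the extraction path crosses only that-complement boundaries, which are transparent.
So B is grammatical.

B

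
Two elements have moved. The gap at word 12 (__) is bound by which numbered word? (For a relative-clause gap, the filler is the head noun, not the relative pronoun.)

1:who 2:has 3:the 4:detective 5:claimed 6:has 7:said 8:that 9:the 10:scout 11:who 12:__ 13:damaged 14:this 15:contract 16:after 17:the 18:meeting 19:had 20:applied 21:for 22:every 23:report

10

The marked gap is inside the relative clause, the subject of "damaged".
Its filler is the head noun "scout" (via "who"), at word 10.
(The other dependency links word 1 to a gap after word 5.)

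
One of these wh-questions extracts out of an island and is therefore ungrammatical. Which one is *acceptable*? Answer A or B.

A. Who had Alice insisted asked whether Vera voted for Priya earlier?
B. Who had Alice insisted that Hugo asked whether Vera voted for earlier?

A

In B, the wh-phrase is extracted from inside a wh-island (introduced by "whether"), which blocks movement.
In A, the extraction path crosses only that-complement boundaries, which are transparent.
So A is grammatical.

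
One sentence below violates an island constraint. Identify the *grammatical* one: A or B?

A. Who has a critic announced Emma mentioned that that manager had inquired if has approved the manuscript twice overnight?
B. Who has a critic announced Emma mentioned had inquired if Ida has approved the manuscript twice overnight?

B

In A, the wh-phrase is extracted from inside a wh-island (introduced by "if"), which blocks movement.
In B, the extraction path crosses only that-complement boundaries, which are transparent.
So B is grammatical.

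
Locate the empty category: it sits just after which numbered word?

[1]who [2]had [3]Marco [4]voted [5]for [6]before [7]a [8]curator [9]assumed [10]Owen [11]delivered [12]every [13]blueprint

5

The displaced element is "who" (word 1).
It functions as the object of the preposition "for" of "voted", so the gap sits immediately after word 5 ("for").
Base order: Marco had voted for who before a curator assumed Owen delivered every blueprint.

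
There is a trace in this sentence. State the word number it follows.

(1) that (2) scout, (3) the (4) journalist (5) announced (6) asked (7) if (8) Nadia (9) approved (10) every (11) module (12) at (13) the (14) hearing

The displaced element is "that scout" (word 2).
It is linked across 1 clause boundary (Ø).
It functions as the subject of "asked", so the gap sits immediately after word 5 ("announced").
Base order: The journalist announced that that scout asked if Nadia approved every module at the hearing.

5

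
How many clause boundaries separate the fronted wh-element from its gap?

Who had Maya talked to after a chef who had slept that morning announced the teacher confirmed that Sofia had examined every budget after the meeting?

"who" originates inside the matrix clause — no clause boundary is crossed.

0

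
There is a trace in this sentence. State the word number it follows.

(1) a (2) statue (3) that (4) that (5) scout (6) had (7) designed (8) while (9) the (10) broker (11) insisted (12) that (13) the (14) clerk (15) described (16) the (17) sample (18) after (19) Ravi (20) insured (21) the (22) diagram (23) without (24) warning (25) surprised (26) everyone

7

The displaced element is "a statue" (word 2).
It functions as the direct object of "designed", so the gap sits immediately after word 7 ("designed").
Base order: That scout had designed a statue while the broker insisted that the clerk described the sample after Ravi insured the diagram without warning.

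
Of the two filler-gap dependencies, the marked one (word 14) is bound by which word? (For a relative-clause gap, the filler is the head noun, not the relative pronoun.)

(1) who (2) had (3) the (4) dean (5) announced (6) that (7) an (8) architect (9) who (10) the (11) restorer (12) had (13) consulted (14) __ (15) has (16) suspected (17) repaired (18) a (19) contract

The marked gap is inside the relative clause, the direct object of "consulted".
Its filler is the head noun "architect" (via "who"), at word 8.
(The other dependency links word 1 to a gap after word 16.)

8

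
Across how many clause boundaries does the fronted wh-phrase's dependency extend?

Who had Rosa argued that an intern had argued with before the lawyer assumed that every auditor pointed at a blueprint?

"who" is extracted from the PP object of "argued".
Boundaries crossed, outermost first: [that] — 1 in total.

1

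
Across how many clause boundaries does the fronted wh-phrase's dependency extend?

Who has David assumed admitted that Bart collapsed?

"who" is extracted from the subject of "admitted".
Boundaries crossed, outermost first: [Ø] — 1 in total.

1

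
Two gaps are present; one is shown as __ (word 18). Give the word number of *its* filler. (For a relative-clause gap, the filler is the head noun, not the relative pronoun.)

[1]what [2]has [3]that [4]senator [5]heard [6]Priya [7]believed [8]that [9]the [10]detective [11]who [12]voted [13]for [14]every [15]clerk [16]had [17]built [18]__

1

The marked gap is the direct object of "built".
Its filler is the fronted wh-phrase "what", at word 1.
(The other dependency links word 10 to a gap after word 11.)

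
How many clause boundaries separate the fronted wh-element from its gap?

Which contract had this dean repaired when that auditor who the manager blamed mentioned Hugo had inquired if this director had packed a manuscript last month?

0

"which contract" originates inside the matrix clause — no clause boundary is crossed.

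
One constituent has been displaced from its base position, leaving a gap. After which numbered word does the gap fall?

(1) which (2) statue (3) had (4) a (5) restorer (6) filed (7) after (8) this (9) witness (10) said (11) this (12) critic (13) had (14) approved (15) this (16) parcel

6

The displaced element is "which statue" (word 2).
It functions as the direct object of "filed", so the gap sits immediately after word 6 ("filed").
Base order: A restorer had filed which statue after this witness said this critic had approved this parcel.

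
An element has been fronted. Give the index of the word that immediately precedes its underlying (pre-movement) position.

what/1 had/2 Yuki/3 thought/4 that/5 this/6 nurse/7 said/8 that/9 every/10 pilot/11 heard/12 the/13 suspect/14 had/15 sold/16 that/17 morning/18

The displaced element is "what" (word 1).
It is linked across 3 clause boundaries (that → that → Ø).
It functions as the direct object of "sold", so the gap sits immediately after word 16 ("sold").
Base order: Yuki had thought that this nurse said that every pilot heard the suspect had sold what that morning.

16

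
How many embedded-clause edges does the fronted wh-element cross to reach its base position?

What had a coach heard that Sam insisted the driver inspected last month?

"what" is extracted from the object of "inspected".
Boundaries crossed, outermost first: [that], [Ø] — 2 in total.

2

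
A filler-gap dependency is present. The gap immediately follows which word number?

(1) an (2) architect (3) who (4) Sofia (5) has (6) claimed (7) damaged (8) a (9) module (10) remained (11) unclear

The displaced element is "an architect" (word 2).
It is linked across 1 clause boundary (Ø).
It functions as the subject of "damaged", so the gap sits immediately after word 6 ("claimed").
Base order: Sofia has claimed that an architect damaged a module.

6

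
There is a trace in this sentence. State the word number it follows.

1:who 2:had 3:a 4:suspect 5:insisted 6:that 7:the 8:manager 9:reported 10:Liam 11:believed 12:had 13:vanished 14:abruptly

11

The displaced element is "who" (word 1).
It is linked across 3 clause boundaries (that → Ø → Ø).
It functions as the subject of "vanished", so the gap sits immediately after word 11 ("believed").
Base order: A suspect had insisted that the manager reported Liam believed that who had vanished abruptly.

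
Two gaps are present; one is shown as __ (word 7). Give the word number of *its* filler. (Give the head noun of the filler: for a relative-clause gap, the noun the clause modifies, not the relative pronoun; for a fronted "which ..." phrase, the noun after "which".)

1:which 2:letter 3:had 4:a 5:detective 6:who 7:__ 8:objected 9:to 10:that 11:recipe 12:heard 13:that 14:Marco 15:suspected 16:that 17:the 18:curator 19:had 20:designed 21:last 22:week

5

The marked gap is inside the relative clause, the subject of "objected".
Its filler is the head noun "detective" (via "who"), at word 5.
(The other dependency links word 2 to a gap after word 20.)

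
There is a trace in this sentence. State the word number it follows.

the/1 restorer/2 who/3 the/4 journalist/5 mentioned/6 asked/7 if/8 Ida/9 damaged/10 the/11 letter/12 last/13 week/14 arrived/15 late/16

The displaced element is "the restorer" (word 2).
It is linked across 1 clause boundary (Ø).
It functions as the subject of "asked", so the gap sits immediately after word 6 ("mentioned").
Base order: The journalist mentioned that the restorer asked if Ida damaged the letter last week.

6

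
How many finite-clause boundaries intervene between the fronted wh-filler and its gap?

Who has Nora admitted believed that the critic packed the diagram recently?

1

"who" is extracted from the subject of "believed".
Boundaries crossed, outermost first: [Ø] — 1 in total.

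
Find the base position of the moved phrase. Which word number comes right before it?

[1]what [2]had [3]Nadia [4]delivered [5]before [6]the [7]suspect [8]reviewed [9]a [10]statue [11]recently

The displaced element is "what" (word 1).
It functions as the direct object of "delivered", so the gap sits immediately after word 4 ("delivered").
Base order: Nadia had delivered what before the suspect reviewed a statue recently.

4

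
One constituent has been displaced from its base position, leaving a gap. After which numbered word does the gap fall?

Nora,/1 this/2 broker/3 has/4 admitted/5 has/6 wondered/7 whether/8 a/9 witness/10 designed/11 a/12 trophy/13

5

The displaced element is "Nora" (word 1).
It is linked across 1 clause boundary (Ø).
It functions as the subject of "wondered", so the gap sits immediately after word 5 ("admitted").
Base order: This broker has admitted that Nora has wondered whether a witness designed a trophy.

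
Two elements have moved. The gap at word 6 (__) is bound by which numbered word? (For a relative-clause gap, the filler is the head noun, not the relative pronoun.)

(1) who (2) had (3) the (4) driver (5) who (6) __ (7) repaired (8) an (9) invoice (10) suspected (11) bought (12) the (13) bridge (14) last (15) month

The marked gap is inside the relative clause, the subject of "repaired".
Its filler is the head noun "driver" (via "who"), at word 4.
(The other dependency links word 1 to a gap after word 10.)

4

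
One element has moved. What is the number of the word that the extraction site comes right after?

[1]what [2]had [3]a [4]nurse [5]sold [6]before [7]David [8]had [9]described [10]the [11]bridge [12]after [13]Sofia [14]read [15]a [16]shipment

5

The displaced element is "what" (word 1).
It functions as the direct object of "sold", so the gap sits immediately after word 5 ("sold").
Base order: A nurse had sold what before David had described the bridge after Sofia read a shipment.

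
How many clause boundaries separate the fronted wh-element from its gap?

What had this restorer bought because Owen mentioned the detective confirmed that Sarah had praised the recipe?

"what" originates inside the matrix clause — no clause boundary is crossed.

0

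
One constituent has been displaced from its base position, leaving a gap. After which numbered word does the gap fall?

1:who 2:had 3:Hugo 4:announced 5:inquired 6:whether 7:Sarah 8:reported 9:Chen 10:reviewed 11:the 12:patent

The displaced element is "who" (word 1).
It is linked across 1 clause boundary (Ø).
It functions as the subject of "inquired", so the gap sits immediately after word 4 ("announced").
Base order: Hugo had announced that who inquired whether Sarah reported Chen reviewed the patent.

4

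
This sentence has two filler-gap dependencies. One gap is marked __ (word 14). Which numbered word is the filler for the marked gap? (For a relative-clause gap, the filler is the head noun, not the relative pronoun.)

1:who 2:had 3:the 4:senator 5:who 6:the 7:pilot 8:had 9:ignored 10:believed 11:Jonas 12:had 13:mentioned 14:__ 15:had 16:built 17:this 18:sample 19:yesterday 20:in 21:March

The marked gap is the subject of "built".
Its filler is the fronted wh-phrase "who", at word 1.
(The other dependency links word 4 to a gap after word 9.)

1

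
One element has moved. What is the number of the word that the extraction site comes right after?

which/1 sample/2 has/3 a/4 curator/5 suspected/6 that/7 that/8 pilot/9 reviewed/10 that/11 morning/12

The displaced element is "which sample" (word 2).
It is linked across 1 clause boundary (that).
It functions as the direct object of "reviewed", so the gap sits immediately after word 10 ("reviewed").
Base order: A curator has suspected that that pilot reviewed which sample that morning.

10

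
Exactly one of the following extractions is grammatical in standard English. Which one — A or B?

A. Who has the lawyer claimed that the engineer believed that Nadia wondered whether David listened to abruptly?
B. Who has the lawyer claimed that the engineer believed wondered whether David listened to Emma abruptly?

B

In A, the wh-phrase is extracted from inside a wh-island (introduced by "whether"), which blocks movement.
In B, the extraction path crosses only that-complement boundaries, which are transparent.
So B is grammatical.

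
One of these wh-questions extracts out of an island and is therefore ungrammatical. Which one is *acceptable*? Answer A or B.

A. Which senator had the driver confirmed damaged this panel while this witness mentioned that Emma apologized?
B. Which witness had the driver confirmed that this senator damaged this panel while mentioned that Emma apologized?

In B, the wh-phrase is extracted from inside an adjunct island (introduced by "while"), which blocks movement.
In A, the extraction path crosses only that-complement boundaries, which are transparent.
So A is grammatical.

A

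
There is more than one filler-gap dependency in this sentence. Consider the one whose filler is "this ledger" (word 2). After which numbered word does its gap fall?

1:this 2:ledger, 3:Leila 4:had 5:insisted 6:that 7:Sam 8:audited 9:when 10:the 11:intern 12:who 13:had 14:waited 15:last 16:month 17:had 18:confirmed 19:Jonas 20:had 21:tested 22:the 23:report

8

The displaced element is "this ledger" (word 2).
It is linked across 1 clause boundary (that).
It functions as the direct object of "audited", so the gap sits immediately after word 8 ("audited").
Base order: Leila had insisted that Sam audited this ledger when the intern who had waited last month had confirmed Jonas had tested the report.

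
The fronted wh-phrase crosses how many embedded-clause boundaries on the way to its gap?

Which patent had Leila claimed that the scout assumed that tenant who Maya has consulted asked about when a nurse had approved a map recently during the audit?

"which patent" is extracted from the PP object of "asked".
Boundaries crossed, outermost first: [that], [Ø] — 2 in total.

2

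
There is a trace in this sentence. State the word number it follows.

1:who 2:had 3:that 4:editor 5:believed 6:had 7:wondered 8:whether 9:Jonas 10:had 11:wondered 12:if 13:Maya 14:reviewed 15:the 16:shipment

5

The displaced element is "who" (word 1).
It is linked across 1 clause boundary (Ø).
It functions as the subject of "wondered", so the gap sits immediately after word 5 ("believed").
Base order: That editor had believed that who had wondered whether Jonas had wondered if Maya reviewed the shipment.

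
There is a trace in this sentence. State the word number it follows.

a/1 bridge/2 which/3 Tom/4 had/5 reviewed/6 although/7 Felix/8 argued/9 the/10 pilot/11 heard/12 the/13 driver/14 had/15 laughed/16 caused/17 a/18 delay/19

The displaced element is "a bridge" (word 2).
It functions as the direct object of "reviewed", so the gap sits immediately after word 6 ("reviewed").
Base order: Tom had reviewed a bridge although Felix argued the pilot heard the driver had laughed.

6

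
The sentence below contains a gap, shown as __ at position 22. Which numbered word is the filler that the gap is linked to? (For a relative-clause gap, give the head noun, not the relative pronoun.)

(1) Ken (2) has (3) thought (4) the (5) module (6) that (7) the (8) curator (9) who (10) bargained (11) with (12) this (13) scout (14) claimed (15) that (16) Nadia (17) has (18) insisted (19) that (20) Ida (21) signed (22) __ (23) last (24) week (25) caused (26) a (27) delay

The gap at 22 is the object of "signed", inside a relative clause.
The relative pronoun is "that" (word 6); it is bound by the head noun immediately before it.
Its filler is the head noun "module", at word 5.

5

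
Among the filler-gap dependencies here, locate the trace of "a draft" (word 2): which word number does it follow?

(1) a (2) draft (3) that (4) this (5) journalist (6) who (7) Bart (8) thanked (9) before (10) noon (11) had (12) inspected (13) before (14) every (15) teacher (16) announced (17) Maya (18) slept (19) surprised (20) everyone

12

The displaced element is "a draft" (word 2).
It functions as the direct object of "inspected", so the gap sits immediately after word 12 ("inspected").
Base order: This journalist who Bart thanked before noon had inspected a draft before every teacher announced Maya slept.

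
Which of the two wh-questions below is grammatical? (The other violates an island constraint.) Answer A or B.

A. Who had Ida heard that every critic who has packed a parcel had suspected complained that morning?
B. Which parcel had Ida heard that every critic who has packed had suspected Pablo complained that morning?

A

In B, the wh-phrase is extracted from inside a complex-NP island (relative clause) (introduced by "who"), which blocks movement.
In A, the extraction path crosses only that-complement boundaries, which are transparent.
So A is grammatical.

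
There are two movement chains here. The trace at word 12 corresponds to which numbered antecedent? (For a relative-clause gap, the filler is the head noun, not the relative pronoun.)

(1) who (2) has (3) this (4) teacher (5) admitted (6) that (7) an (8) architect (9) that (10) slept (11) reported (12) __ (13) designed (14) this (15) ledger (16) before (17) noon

1

The marked gap is the subject of "designed".
Its filler is the fronted wh-phrase "who", at word 1.
(The other dependency links word 8 to a gap after word 9.)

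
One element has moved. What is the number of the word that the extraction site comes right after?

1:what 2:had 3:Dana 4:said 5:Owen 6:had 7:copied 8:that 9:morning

The displaced element is "what" (word 1).
It is linked across 1 clause boundary (Ø).
It functions as the direct object of "copied", so the gap sits immediately after word 7 ("copied").
Base order: Dana had said Owen had copied what that morning.

7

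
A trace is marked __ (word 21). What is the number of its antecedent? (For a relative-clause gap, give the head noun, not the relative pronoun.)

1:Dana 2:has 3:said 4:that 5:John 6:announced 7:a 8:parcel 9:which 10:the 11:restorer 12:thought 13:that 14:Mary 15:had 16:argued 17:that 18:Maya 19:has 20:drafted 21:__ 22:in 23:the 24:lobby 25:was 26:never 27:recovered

8

The gap at 21 is the object of "drafted", inside a relative clause.
The relative pronoun is "which" (word 9); it is bound by the head noun immediately before it.
Its filler is the head noun "parcel", at word 8.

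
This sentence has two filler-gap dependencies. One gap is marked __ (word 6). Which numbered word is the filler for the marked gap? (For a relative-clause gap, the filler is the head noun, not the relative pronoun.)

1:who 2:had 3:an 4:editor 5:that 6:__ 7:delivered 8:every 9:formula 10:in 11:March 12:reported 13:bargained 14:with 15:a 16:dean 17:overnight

The marked gap is inside the relative clause, the subject of "delivered".
Its filler is the head noun "editor" (via "that"), at word 4.
(The other dependency links word 1 to a gap after word 12.)

4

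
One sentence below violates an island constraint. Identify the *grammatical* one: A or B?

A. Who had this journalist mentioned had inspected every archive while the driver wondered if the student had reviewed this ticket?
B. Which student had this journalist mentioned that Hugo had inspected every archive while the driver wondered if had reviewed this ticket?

In B, the wh-phrase is extracted from inside an adjunct island (introduced by "while"), which blocks movement.
In A, the extraction path crosses only that-complement boundaries, which are transparent.
So A is grammatical.

A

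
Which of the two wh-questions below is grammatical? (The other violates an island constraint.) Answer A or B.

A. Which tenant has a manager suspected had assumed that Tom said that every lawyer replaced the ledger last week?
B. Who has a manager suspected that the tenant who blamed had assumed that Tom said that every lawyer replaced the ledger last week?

In B, the wh-phrase is extracted from inside a complex-NP island (relative clause) (introduced by "who"), which blocks movement.
In A, the extraction path crosses only that-complement boundaries, which are transparent.
So A is grammatical.

A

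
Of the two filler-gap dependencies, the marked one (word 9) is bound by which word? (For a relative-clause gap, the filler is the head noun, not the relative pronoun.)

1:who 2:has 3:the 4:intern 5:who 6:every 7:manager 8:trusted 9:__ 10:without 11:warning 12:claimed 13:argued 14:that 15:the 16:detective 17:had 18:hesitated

4

The marked gap is inside the relative clause, the direct object of "trusted".
Its filler is the head noun "intern" (via "who"), at word 4.
(The other dependency links word 1 to a gap after word 12.)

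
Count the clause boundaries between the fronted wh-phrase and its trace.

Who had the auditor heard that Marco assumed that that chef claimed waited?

3

"who" is extracted from the subject of "waited".
Boundaries crossed, outermost first: [that], [that], [Ø] — 3 in total.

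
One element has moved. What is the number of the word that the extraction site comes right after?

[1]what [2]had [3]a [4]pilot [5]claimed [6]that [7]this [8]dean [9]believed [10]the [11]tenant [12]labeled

The displaced element is "what" (word 1).
It is linked across 2 clause boundaries (that → Ø).
It functions as the direct object of "labeled", so the gap sits immediately after word 12 ("labeled").
Base order: A pilot had claimed that this dean believed the tenant labeled what.

12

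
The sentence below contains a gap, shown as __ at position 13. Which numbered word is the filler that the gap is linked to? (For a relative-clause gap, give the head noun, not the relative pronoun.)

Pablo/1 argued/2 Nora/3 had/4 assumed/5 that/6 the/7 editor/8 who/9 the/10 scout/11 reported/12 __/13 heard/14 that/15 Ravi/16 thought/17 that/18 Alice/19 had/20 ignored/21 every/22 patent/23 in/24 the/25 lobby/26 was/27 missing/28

The gap at 13 is the subject of "heard", inside a relative clause.
The relative pronoun is "who" (word 9); it is bound by the head noun immediately before it.
Its filler is the head noun "editor", at word 8.

8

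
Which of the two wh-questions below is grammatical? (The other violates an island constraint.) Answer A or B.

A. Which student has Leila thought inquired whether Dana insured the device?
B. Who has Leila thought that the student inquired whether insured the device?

In B, the wh-phrase is extracted from inside a wh-island (introduced by "whether"), which blocks movement.
In A, the extraction path crosses only that-complement boundaries, which are transparent.
So A is grammatical.

A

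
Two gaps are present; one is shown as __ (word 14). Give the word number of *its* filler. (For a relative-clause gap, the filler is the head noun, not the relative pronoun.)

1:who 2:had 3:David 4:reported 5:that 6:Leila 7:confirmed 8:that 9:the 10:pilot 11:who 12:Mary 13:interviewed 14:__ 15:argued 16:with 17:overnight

10

The marked gap is inside the relative clause, the direct object of "interviewed".
Its filler is the head noun "pilot" (via "who"), at word 10.
(The other dependency links word 1 to a gap after word 16.)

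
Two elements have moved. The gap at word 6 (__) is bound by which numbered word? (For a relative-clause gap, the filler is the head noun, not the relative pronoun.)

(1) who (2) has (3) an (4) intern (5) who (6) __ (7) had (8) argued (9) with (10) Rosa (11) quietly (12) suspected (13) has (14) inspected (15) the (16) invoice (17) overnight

4

The marked gap is inside the relative clause, the subject of "argued".
Its filler is the head noun "intern" (via "who"), at word 4.
(The other dependency links word 1 to a gap after word 12.)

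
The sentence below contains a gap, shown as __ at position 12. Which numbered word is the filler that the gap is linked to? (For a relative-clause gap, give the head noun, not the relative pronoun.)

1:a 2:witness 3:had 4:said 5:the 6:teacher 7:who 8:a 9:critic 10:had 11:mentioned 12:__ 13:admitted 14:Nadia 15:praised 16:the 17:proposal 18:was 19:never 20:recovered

The gap at 12 is the subject of "admitted", inside a relative clause.
The relative pronoun is "who" (word 7); it is bound by the head noun immediately before it.
Its filler is the head noun "teacher", at word 6.

6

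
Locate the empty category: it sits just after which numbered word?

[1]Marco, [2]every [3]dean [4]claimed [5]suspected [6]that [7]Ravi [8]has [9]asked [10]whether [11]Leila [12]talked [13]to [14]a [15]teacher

4

The displaced element is "Marco" (word 1).
It is linked across 1 clause boundary (Ø).
It functions as the subject of "suspected", so the gap sits immediately after word 4 ("claimed").
Base order: Every dean claimed that Marco suspected that Ravi has asked whether Leila talked to a teacher.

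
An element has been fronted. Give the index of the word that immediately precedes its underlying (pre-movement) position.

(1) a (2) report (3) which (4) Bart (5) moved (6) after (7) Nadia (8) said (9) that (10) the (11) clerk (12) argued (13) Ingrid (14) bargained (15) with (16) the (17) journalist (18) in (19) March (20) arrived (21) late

The displaced element is "a report" (word 2).
It functions as the direct object of "moved", so the gap sits immediately after word 5 ("moved").
Base order: Bart moved a report after Nadia said that the clerk argued Ingrid bargained with the journalist in March.

5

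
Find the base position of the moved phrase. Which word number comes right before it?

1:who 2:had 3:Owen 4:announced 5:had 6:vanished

The displaced element is "who" (word 1).
It is linked across 1 clause boundary (Ø).
It functions as the subject of "vanished", so the gap sits immediately after word 4 ("announced").
Base order: Owen had announced that who had vanished.

4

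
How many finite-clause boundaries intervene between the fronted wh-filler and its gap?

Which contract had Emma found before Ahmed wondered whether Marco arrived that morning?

0

"which contract" originates inside the matrix clause — no clause boundary is crossed.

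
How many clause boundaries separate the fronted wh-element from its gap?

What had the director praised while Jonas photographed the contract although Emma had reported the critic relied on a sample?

"what" originates inside the matrix clause — no clause boundary is crossed.

0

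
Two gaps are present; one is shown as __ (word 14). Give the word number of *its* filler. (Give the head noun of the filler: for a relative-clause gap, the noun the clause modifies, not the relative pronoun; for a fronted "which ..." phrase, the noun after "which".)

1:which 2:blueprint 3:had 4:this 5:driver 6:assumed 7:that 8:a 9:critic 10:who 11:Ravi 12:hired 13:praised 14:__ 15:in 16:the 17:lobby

The marked gap is the direct object of "praised".
Its filler is the fronted wh-phrase "which blueprint", at word 2.
(The other dependency links word 9 to a gap after word 12.)

2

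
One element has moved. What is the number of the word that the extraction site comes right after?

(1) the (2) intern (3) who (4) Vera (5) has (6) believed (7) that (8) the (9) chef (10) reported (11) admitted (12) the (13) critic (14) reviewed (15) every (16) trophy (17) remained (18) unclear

10

The displaced element is "the intern" (word 2).
It is linked across 2 clause boundaries (that → Ø).
It functions as the subject of "admitted", so the gap sits immediately after word 10 ("reported").
Base order: Vera has believed that the chef reported the intern admitted the critic reviewed every trophy.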